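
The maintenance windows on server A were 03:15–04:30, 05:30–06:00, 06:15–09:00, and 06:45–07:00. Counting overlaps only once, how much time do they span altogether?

4 h 30 min

Merged: 03:15–04:30, 05:30–06:00, 06:15–09:00.
Lengths: 1 h 15 min + 30 min + 2 h 45 min = 4 h 30 min.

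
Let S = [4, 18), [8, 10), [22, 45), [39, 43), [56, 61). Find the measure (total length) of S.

42

Merged: [4, 18), [22, 45), [56, 61).
Lengths: 14 + 23 + 5 = 42.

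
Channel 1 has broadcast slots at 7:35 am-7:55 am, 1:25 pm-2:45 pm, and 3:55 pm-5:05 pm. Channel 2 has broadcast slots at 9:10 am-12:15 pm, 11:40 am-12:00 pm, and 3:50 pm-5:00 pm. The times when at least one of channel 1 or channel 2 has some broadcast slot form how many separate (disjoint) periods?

4

B, merged: 9:10 am-12:15 pm, 3:50 pm-5:00 pm.
A ∪ B = 7:35 am-7:55 am, 9:10 am-12:15 pm, 1:25 pm-2:45 pm, 3:50 pm-5:05 pm.
That is 4 disjoint pieces.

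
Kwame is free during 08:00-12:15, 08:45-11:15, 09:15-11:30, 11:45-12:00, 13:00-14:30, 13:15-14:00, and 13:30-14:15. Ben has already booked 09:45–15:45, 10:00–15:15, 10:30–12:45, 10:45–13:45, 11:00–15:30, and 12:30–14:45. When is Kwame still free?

A, merged: 08:00–12:15, 13:00–14:30.
B, merged: 09:45–15:45.
08:00–12:15 minus B → 08:00–09:45.
13:00–14:30: fully covered by B → removed.

08:00–09:45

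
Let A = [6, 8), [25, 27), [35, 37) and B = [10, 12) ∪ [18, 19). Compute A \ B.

[6, 8) ∪ [25, 27) ∪ [35, 37)

[6, 8): no B overlap → unchanged.
[25, 27): no B overlap → unchanged.
[35, 37): no B overlap → unchanged.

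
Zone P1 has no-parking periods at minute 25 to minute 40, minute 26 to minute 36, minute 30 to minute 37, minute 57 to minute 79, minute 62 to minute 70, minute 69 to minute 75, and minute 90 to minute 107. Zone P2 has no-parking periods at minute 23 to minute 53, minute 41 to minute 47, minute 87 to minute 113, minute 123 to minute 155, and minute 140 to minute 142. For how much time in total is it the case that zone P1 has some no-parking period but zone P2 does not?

Merge the first list: minute 25 to minute 40, minute 57 to minute 79, minute 90 to minute 107.
Merge the second list: minute 23 to minute 53, minute 87 to minute 113, minute 123 to minute 155.
A \ B = minute 57 to minute 79.
Total: 22 minutes.

22 minutes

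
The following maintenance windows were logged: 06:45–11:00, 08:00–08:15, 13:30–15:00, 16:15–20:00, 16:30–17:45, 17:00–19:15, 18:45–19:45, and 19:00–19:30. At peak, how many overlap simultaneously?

Walk the sorted start/end points keeping a running depth.
The depth first hits 4 at 19:00.

4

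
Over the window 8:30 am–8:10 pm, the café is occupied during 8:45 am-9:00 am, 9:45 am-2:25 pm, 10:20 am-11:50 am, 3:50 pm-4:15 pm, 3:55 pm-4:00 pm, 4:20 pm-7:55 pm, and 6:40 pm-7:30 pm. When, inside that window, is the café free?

8:30 am-8:45 am, 9:00 am-9:45 am, 2:25 pm-3:50 pm, 4:15 pm-4:20 pm, 7:55 pm-8:10 pm

Covered (merged): 8:45 am-9:00 am, 9:45 am-2:25 pm, 3:50 pm-4:15 pm, 4:20 pm-7:55 pm.
Gaps within 8:30 am-8:10 pm: 8:30 am-8:45 am, 9:00 am-9:45 am, 2:25 pm-3:50 pm, 4:15 pm-4:20 pm, 7:55 pm-8:10 pm.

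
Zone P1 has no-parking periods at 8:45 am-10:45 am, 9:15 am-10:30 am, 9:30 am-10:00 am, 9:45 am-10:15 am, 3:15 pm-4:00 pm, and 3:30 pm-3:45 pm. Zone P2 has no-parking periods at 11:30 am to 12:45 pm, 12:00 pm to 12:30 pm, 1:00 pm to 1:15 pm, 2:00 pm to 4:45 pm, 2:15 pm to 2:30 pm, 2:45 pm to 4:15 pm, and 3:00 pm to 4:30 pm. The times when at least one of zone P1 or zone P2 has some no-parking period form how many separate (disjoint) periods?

4

Merge the first list: 8:45 am-10:45 am, 3:15 pm-4:00 pm.
Merge the second list: 11:30 am-12:45 pm, 1:00 pm-1:15 pm, 2:00 pm-4:45 pm.
A ∪ B = 8:45 am-10:45 am, 11:30 am-12:45 pm, 1:00 pm-1:15 pm, 2:00 pm-4:45 pm.
That is 4 disjoint pieces.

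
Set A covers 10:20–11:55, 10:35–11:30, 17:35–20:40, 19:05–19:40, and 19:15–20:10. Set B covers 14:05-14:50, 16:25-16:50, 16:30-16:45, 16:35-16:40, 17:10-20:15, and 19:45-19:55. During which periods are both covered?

First set merges to 10:20-11:55, 17:35-20:40.
Second set merges to 14:05-14:50, 16:25-16:50, 17:10-20:15.
10:20-11:55 falls entirely outside B.
17:35-20:40 overlaps B on 17:35-20:15.

17:35-20:15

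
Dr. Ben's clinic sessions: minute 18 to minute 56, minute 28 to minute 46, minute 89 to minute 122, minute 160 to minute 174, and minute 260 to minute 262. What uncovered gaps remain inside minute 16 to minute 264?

minute 16 to minute 18, minute 56 to minute 89, minute 122 to minute 160, minute 174 to minute 260, minute 262 to minute 264

Covered (merged): minute 18 to minute 56, minute 89 to minute 122, minute 160 to minute 174, minute 260 to minute 262.
Uncovered inside minute 16 to minute 264: minute 16 to minute 18, minute 56 to minute 89, minute 122 to minute 160, minute 174 to minute 260, minute 262 to minute 264.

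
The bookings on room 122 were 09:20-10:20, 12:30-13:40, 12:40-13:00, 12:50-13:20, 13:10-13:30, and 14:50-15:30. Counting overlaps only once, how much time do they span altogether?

Merged: 09:20–10:20, 12:30–13:40, 14:50–15:30.
Lengths: 1 h + 1 h 10 min + 40 min = 2 h 50 min.

2 h 50 min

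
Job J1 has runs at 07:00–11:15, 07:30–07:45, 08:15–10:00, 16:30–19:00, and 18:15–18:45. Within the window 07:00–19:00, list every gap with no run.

Covered (merged): 07:00–11:15, 16:30–19:00.
Complement within 07:00–19:00: 11:15–16:30.

11:15–16:30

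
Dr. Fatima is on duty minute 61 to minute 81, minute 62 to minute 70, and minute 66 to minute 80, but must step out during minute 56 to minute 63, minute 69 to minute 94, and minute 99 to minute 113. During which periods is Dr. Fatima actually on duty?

Merge the first list: minute 61 to minute 81.
minute 61 to minute 81 minus B → minute 63 to minute 69.

minute 63 to minute 69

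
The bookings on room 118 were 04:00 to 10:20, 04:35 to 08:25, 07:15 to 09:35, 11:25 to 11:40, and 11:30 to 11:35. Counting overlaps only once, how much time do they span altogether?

6 h 35 min

Merged: 04:00–10:20, 11:25–11:40.
Lengths: 6 h 20 min + 15 min = 6 h 35 min.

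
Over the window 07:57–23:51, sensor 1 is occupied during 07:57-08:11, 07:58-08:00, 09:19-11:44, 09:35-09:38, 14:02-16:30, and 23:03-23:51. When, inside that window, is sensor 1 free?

08:11–09:19, 11:44–14:02, 16:30–23:03

Covered (merged): 07:57–08:11, 09:19–11:44, 14:02–16:30, 23:03–23:51.
Gaps within 07:57–23:51: 08:11–09:19, 11:44–14:02, 16:30–23:03.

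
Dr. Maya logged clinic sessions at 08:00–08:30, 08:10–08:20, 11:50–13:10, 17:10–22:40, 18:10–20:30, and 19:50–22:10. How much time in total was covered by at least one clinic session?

7 h 20 min

Merged: 08:00–08:30, 11:50–13:10, 17:10–22:40.
Lengths: 30 min + 1 h 20 min + 5 h 30 min = 7 h 20 min.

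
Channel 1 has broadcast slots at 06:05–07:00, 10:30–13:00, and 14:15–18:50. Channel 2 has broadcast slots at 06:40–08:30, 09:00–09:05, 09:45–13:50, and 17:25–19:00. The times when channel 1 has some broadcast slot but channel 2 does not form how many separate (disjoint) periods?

A \ B = 06:05-06:40, 14:15-17:25.
That is 2 disjoint pieces.

2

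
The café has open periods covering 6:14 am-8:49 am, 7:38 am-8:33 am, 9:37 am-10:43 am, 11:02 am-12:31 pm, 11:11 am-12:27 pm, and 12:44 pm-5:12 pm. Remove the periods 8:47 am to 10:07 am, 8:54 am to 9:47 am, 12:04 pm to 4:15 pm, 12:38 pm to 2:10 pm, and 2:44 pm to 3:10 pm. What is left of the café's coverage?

A, merged: 6:14 am-8:49 am, 9:37 am-10:43 am, 11:02 am-12:31 pm, 12:44 pm-5:12 pm.
B, merged: 8:47 am-10:07 am, 12:04 pm-4:15 pm.
6:14 am-8:49 am minus B → 6:14 am-8:47 am.
9:37 am-10:43 am minus B → 10:07 am-10:43 am.
11:02 am-12:31 pm minus B → 11:02 am-12:04 pm.
12:44 pm-5:12 pm minus B → 4:15 pm-5:12 pm.

6:14 am-8:47 am, 10:07 am-10:43 am, 11:02 am-12:04 pm, 4:15 pm-5:12 pm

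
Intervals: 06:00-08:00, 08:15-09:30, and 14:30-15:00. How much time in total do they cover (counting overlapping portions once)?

3 h 45 min

Merged: 06:00-08:00, 08:15-09:30, 14:30-15:00.
Lengths: 2 h + 1 h 15 min + 30 min = 3 h 45 min.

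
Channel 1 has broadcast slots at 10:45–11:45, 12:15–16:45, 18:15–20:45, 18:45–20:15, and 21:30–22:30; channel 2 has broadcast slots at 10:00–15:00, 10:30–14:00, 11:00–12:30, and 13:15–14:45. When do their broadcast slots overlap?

10:45–11:45, 12:15–15:00

First set merges to 10:45–11:45, 12:15–16:45, 18:15–20:45, 21:30–22:30.
Second set merges to 10:00–15:00.
10:45–11:45 overlaps B on 10:45–11:45.
12:15–16:45 overlaps B on 12:15–15:00.
18:15–20:45 falls entirely outside B.
21:30–22:30 falls entirely outside B.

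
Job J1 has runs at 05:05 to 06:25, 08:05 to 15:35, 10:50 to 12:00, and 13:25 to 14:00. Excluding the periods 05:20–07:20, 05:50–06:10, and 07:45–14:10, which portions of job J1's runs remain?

First set merges to 05:05–06:25, 08:05–15:35.
Second set merges to 05:20–07:20, 07:45–14:10.
05:05–06:25 minus B → 05:05–05:20.
08:05–15:35 minus B → 14:10–15:35.

05:05–05:20, 14:10–15:35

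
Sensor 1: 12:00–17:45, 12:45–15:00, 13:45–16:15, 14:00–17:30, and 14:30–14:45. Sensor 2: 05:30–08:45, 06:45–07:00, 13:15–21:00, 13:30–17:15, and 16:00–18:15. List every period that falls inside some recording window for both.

13:15–17:45

Merge the first list: 12:00–17:45.
Merge the second list: 05:30–08:45, 13:15–21:00.
12:00–17:45 meets the second set on 13:15–17:45.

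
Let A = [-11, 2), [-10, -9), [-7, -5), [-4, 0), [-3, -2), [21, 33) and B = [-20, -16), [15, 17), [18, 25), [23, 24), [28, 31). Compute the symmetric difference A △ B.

Merge the first list: [-11, 2), [21, 33).
Merge the second list: [-20, -16), [15, 17), [18, 25), [28, 31).
A but not B: [-11, 2), [25, 28), [31, 33).
B but not A: [-20, -16), [15, 17), [18, 21).
Combining gives A △ B.

[-20, -16) ∪ [-11, 2) ∪ [15, 17) ∪ [18, 21) ∪ [25, 28) ∪ [31, 33)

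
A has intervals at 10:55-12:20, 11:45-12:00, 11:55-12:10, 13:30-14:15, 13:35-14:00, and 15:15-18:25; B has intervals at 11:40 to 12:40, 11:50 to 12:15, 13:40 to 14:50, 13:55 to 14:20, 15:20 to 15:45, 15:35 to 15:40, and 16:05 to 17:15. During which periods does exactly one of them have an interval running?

10:55-11:40, 12:20-12:40, 13:30-13:40, 14:15-14:50, 15:15-15:20, 15:45-16:05, 17:15-18:25

First set merges to 10:55-12:20, 13:30-14:15, 15:15-18:25.
Second set merges to 11:40-12:40, 13:40-14:50, 15:20-15:45, 16:05-17:15.
A \ B = 10:55-11:40, 13:30-13:40, 15:15-15:20, 15:45-16:05, 17:15-18:25.
B \ A = 12:20-12:40, 14:15-14:50.
Union of the two gives the symmetric difference.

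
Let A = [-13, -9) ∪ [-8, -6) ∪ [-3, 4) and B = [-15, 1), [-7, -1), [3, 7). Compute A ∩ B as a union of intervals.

Second set merges to [-15, 1), [3, 7).
[-13, -9) ∩ B → [-13, -9).
[-8, -6) ∩ B → [-8, -6).
[-3, 4) ∩ B → [-3, 1), [3, 4).

[-13, -9) ∪ [-8, -6) ∪ [-3, 1) ∪ [3, 4)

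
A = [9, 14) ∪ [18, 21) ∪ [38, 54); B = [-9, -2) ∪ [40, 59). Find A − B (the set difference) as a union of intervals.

[9, 14): nothing removed.
[18, 21): nothing removed.
[38, 54) \ B = [38, 40).

[9, 14) ∪ [18, 21) ∪ [38, 40)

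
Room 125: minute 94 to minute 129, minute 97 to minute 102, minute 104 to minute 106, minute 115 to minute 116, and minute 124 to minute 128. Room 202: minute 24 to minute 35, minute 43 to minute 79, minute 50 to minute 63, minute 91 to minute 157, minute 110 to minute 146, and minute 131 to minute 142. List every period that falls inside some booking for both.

Merge the first list: minute 94 to minute 129.
Merge the second list: minute 24 to minute 35, minute 43 to minute 79, minute 91 to minute 157.
minute 94 to minute 129 overlaps B on minute 94 to minute 129.

minute 94 to minute 129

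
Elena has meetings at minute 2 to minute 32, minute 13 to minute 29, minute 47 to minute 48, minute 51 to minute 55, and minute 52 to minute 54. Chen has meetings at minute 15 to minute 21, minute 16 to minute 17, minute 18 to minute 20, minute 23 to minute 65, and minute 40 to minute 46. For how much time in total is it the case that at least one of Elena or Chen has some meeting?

63 minutes

First set merges to minute 2 to minute 32, minute 47 to minute 48, minute 51 to minute 55.
Second set merges to minute 15 to minute 21, minute 23 to minute 65.
A ∪ B = minute 2 to minute 65.
Total: 63 minutes.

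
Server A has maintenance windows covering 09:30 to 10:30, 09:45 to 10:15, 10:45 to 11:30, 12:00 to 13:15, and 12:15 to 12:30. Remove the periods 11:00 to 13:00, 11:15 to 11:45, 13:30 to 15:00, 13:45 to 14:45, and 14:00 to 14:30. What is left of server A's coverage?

A, merged: 09:30-10:30, 10:45-11:30, 12:00-13:15.
B, merged: 11:00-13:00, 13:30-15:00.
09:30-10:30 is untouched.
10:45-11:30 with B removed leaves 10:45-11:00.
12:00-13:15 with B removed leaves 13:00-13:15.

09:30-10:30, 10:45-11:00, 13:00-13:15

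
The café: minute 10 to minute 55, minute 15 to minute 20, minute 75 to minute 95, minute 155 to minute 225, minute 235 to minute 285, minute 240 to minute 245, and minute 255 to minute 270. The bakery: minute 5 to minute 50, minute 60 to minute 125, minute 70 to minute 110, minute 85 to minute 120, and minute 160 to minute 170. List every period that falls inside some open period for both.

A, merged: minute 10 to minute 55, minute 75 to minute 95, minute 155 to minute 225, minute 235 to minute 285.
B, merged: minute 5 to minute 50, minute 60 to minute 125, minute 160 to minute 170.
minute 10 to minute 55 overlaps B on minute 10 to minute 50.
minute 75 to minute 95 overlaps B on minute 75 to minute 95.
minute 155 to minute 225 overlaps B on minute 160 to minute 170.
minute 235 to minute 285 falls entirely outside B.

minute 10 to minute 50, minute 75 to minute 95, minute 160 to minute 170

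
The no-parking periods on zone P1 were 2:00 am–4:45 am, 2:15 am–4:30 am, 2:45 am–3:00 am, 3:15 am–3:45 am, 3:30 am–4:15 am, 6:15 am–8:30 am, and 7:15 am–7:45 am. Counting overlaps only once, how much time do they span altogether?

Merged: 2:00 am-4:45 am, 6:15 am-8:30 am.
Lengths: 2 h 45 min + 2 h 15 min = 5 h.

5 h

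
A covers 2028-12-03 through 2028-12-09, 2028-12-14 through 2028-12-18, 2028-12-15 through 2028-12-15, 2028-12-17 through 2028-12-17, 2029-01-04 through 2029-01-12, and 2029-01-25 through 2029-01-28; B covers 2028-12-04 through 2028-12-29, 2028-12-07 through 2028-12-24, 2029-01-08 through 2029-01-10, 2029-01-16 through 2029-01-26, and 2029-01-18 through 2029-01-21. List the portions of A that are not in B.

2028-12-03 through 2028-12-03, 2029-01-04 through 2029-01-07, 2029-01-11 through 2029-01-12, 2029-01-27 through 2029-01-28

First set merges to 2028-12-03 through 2028-12-09, 2028-12-14 through 2028-12-18, 2029-01-04 through 2029-01-12, 2029-01-25 through 2029-01-28.
Second set merges to 2028-12-04 through 2028-12-29, 2029-01-08 through 2029-01-10, 2029-01-16 through 2029-01-26.
2028-12-03 through 2028-12-09 minus B → 2028-12-03 through 2028-12-03.
2028-12-14 through 2028-12-18: fully covered by B → removed.
2029-01-04 through 2029-01-12 minus B → 2029-01-04 through 2029-01-07, 2029-01-11 through 2029-01-12.
2029-01-25 through 2029-01-28 minus B → 2029-01-27 through 2029-01-28.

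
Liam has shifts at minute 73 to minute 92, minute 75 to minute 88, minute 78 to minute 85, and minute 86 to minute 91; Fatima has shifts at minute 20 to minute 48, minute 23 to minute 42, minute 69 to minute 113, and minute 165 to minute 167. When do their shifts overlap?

Merge the first list: minute 73 to minute 92.
Merge the second list: minute 20 to minute 48, minute 69 to minute 113, minute 165 to minute 167.
minute 73 to minute 92 ∩ B → minute 73 to minute 92.

minute 73 to minute 92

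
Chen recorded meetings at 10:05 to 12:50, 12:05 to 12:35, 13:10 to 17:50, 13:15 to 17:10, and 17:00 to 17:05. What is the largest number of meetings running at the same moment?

3

Sweep endpoints in order; track running count of active intervals.
Peak of 3 reached at 17:00.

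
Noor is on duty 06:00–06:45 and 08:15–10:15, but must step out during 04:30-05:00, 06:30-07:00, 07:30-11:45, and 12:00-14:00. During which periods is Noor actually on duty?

06:00-06:30

06:00-06:45 minus B → 06:00-06:30.
08:15-10:15: fully covered by B → removed.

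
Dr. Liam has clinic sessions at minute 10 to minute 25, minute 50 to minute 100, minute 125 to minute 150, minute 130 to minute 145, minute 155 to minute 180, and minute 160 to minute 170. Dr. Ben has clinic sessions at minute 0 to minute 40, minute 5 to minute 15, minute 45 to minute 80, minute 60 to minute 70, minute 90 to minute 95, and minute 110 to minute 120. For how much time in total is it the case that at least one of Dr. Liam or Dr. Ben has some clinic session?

155 minutes

Merge the first list: minute 10 to minute 25, minute 50 to minute 100, minute 125 to minute 150, minute 155 to minute 180.
Merge the second list: minute 0 to minute 40, minute 45 to minute 80, minute 90 to minute 95, minute 110 to minute 120.
A ∪ B = minute 0 to minute 40, minute 45 to minute 100, minute 110 to minute 120, minute 125 to minute 150, minute 155 to minute 180.
Total: 40 minutes + 55 minutes + 10 minutes + 25 minutes + 25 minutes = 155 minutes.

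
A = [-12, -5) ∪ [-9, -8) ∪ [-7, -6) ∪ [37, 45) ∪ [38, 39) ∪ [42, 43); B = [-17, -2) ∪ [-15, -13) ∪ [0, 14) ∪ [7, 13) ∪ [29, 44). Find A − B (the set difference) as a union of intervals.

A, merged: [-12, -5), [37, 45).
B, merged: [-17, -2), [0, 14), [29, 44).
[-12, -5): fully covered by B → removed.
[37, 45) minus B → [44, 45).

[44, 45)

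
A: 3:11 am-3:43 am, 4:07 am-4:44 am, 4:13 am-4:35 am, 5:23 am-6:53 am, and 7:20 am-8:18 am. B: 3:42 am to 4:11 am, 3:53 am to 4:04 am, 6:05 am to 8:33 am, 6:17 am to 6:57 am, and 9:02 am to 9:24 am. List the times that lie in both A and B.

3:42 am–3:43 am, 4:07 am–4:11 am, 6:05 am–6:53 am, 7:20 am–8:18 am

A, merged: 3:11 am–3:43 am, 4:07 am–4:44 am, 5:23 am–6:53 am, 7:20 am–8:18 am.
B, merged: 3:42 am–4:11 am, 6:05 am–8:33 am, 9:02 am–9:24 am.
3:11 am–3:43 am ∩ B → 3:42 am–3:43 am.
4:07 am–4:44 am ∩ B → 4:07 am–4:11 am.
5:23 am–6:53 am ∩ B → 6:05 am–6:53 am.
7:20 am–8:18 am ∩ B → 7:20 am–8:18 am.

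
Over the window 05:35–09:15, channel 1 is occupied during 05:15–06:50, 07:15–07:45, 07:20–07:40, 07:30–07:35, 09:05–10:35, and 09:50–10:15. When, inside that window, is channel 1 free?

The merged coverage is 05:15–06:50, 07:15–07:45, 09:05–10:35.
Uncovered inside 05:35–09:15: 06:50–07:15, 07:45–09:05.

06:50–07:15, 07:45–09:05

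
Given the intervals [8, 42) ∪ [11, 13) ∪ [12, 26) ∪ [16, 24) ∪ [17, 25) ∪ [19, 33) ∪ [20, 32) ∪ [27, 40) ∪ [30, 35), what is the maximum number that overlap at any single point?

6

Sweep endpoints in order; track running count of active intervals.
Peak of 6 reached at 20.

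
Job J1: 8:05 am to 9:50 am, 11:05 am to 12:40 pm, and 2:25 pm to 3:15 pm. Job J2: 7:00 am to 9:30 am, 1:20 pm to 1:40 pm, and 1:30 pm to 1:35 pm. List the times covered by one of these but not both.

Second set merges to 7:00 am–9:30 am, 1:20 pm–1:40 pm.
A but not B: 9:30 am–9:50 am, 11:05 am–12:40 pm, 2:25 pm–3:15 pm.
B but not A: 7:00 am–8:05 am, 1:20 pm–1:40 pm.
Combining gives A △ B.

7:00 am–8:05 am, 9:30 am–9:50 am, 11:05 am–12:40 pm, 1:20 pm–1:40 pm, 2:25 pm–3:15 pm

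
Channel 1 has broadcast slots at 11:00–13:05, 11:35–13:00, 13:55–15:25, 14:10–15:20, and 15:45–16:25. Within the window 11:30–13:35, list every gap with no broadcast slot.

Covered (merged): 11:00–13:05, 13:55–15:25, 15:45–16:25.
Gaps within 11:30–13:35: 13:05–13:35.

13:05–13:35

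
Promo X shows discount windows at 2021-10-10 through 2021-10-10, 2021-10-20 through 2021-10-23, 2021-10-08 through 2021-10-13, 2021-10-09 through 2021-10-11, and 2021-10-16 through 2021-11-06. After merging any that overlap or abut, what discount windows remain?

Sort by start: 2021-10-08 through 2021-10-13, 2021-10-09 through 2021-10-11, 2021-10-10 through 2021-10-10, 2021-10-16 through 2021-11-06, 2021-10-20 through 2021-10-23.
2021-10-09 through 2021-10-11 overlaps/touches 2021-10-08 through 2021-10-13 → extend to 2021-10-08 through 2021-10-13.
2021-10-10 through 2021-10-10 overlaps/touches 2021-10-08 through 2021-10-13 → extend to 2021-10-08 through 2021-10-13.
2021-10-16 through 2021-11-06 is disjoint → start new block.
2021-10-20 through 2021-10-23 overlaps/touches 2021-10-16 through 2021-11-06 → extend to 2021-10-16 through 2021-11-06.

2021-10-08 through 2021-10-13, 2021-10-16 through 2021-11-06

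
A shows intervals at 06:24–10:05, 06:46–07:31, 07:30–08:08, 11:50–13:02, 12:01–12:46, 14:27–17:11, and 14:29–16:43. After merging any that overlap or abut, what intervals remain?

06:46-07:31 overlaps/touches 06:24-10:05 → extend to 06:24-10:05.
07:30-08:08 overlaps/touches 06:24-10:05 → extend to 06:24-10:05.
11:50-13:02 is disjoint → start new block.
12:01-12:46 overlaps/touches 11:50-13:02 → extend to 11:50-13:02.
14:27-17:11 is disjoint → start new block.
14:29-16:43 overlaps/touches 14:27-17:11 → extend to 14:27-17:11.

06:24-10:05, 11:50-13:02, 14:27-17:11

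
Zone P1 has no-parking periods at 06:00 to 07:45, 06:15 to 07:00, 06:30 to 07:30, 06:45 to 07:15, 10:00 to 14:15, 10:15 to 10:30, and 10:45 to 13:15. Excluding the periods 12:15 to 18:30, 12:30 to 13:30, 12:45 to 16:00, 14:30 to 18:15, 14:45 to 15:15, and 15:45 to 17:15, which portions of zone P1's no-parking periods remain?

A, merged: 06:00-07:45, 10:00-14:15.
B, merged: 12:15-18:30.
06:00-07:45: no B overlap → unchanged.
10:00-14:15 minus B → 10:00-12:15.

06:00-07:45, 10:00-12:15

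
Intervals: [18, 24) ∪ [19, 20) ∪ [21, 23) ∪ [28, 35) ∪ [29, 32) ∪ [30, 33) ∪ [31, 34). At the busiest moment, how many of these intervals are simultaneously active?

4

Walk the sorted start/end points keeping a running depth.
The depth first hits 4 at 31.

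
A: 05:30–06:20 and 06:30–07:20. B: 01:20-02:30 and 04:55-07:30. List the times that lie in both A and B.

05:30–06:20, 06:30–07:20

05:30–06:20 overlaps B on 05:30–06:20.
06:30–07:20 overlaps B on 06:30–07:20.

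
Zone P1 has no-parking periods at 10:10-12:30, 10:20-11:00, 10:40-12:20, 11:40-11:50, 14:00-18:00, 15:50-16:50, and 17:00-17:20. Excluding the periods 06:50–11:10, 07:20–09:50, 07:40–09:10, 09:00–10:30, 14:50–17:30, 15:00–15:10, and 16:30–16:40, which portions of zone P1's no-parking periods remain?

Merge the first list: 10:10–12:30, 14:00–18:00.
Merge the second list: 06:50–11:10, 14:50–17:30.
10:10–12:30 with B removed leaves 11:10–12:30.
14:00–18:00 with B removed leaves 14:00–14:50, 17:30–18:00.

11:10–12:30, 14:00–14:50, 17:30–18:00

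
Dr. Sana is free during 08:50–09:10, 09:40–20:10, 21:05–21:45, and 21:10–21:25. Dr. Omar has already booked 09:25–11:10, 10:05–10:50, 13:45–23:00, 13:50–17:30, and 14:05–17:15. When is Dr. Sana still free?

08:50-09:10, 11:10-13:45

First set merges to 08:50-09:10, 09:40-20:10, 21:05-21:45.
Second set merges to 09:25-11:10, 13:45-23:00.
08:50-09:10: nothing removed.
09:40-20:10 \ B = 11:10-13:45.
21:05-21:45: entirely removed.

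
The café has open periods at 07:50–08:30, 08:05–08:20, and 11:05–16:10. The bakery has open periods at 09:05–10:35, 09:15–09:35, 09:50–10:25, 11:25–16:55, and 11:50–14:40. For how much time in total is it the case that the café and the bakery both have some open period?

4 h 45 min

A, merged: 07:50–08:30, 11:05–16:10.
B, merged: 09:05–10:35, 11:25–16:55.
A ∩ B = 11:25–16:10.
Total: 4 h 45 min.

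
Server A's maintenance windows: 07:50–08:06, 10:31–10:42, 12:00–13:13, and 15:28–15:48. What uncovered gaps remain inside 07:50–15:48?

Covered (merged): 07:50-08:06, 10:31-10:42, 12:00-13:13, 15:28-15:48.
Complement within 07:50-15:48: 08:06-10:31, 10:42-12:00, 13:13-15:28.

08:06-10:31, 10:42-12:00, 13:13-15:28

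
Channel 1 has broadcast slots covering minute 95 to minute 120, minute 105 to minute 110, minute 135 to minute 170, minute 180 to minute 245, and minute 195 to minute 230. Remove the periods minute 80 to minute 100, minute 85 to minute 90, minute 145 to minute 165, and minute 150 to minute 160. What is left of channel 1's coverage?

minute 100 to minute 120, minute 135 to minute 145, minute 165 to minute 170, minute 180 to minute 245

Merge the first list: minute 95 to minute 120, minute 135 to minute 170, minute 180 to minute 245.
Merge the second list: minute 80 to minute 100, minute 145 to minute 165.
minute 95 to minute 120 with B removed leaves minute 100 to minute 120.
minute 135 to minute 170 with B removed leaves minute 135 to minute 145, minute 165 to minute 170.
minute 180 to minute 245 is untouched.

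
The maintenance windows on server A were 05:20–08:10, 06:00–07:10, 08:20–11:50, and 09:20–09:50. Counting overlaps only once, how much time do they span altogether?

6 h 20 min

Merged: 05:20-08:10, 08:20-11:50.
Lengths: 2 h 50 min + 3 h 30 min = 6 h 20 min.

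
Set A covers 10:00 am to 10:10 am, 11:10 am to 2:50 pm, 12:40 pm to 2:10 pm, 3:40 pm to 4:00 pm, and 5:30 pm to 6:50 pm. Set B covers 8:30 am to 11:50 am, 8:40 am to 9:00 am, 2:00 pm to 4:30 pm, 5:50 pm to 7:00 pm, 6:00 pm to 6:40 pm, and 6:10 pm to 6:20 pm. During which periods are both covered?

10:00 am–10:10 am, 11:10 am–11:50 am, 2:00 pm–2:50 pm, 3:40 pm–4:00 pm, 5:50 pm–6:50 pm

A, merged: 10:00 am–10:10 am, 11:10 am–2:50 pm, 3:40 pm–4:00 pm, 5:30 pm–6:50 pm.
B, merged: 8:30 am–11:50 am, 2:00 pm–4:30 pm, 5:50 pm–7:00 pm.
10:00 am–10:10 am meets the second set on 10:00 am–10:10 am.
11:10 am–2:50 pm meets the second set on 11:10 am–11:50 am, 2:00 pm–2:50 pm.
3:40 pm–4:00 pm meets the second set on 3:40 pm–4:00 pm.
5:30 pm–6:50 pm meets the second set on 5:50 pm–6:50 pm.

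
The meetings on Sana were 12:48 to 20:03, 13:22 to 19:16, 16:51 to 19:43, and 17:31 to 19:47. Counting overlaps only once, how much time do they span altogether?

7 h 15 min

Merged: 12:48–20:03.
Length: 7 h 15 min.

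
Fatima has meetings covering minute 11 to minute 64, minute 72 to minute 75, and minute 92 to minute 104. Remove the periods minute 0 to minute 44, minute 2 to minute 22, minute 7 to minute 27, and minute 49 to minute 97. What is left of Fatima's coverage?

minute 44 to minute 49, minute 97 to minute 104

B, merged: minute 0 to minute 44, minute 49 to minute 97.
minute 11 to minute 64 with B removed leaves minute 44 to minute 49.
minute 72 to minute 75 lies entirely inside B → drops out.
minute 92 to minute 104 with B removed leaves minute 97 to minute 104.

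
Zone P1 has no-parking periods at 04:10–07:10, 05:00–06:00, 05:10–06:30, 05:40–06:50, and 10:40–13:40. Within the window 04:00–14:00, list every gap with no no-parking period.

04:00–04:10, 07:10–10:40, 13:40–14:00

After merging, the occupied span is 04:10–07:10, 10:40–13:40.
Uncovered inside 04:00–14:00: 04:00–04:10, 07:10–10:40, 13:40–14:00.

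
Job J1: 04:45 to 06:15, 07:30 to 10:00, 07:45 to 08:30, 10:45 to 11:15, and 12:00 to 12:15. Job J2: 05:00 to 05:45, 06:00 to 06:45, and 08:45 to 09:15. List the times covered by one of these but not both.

04:45-05:00, 05:45-06:00, 06:15-06:45, 07:30-08:45, 09:15-10:00, 10:45-11:15, 12:00-12:15

First set merges to 04:45-06:15, 07:30-10:00, 10:45-11:15, 12:00-12:15.
A but not B: 04:45-05:00, 05:45-06:00, 07:30-08:45, 09:15-10:00, 10:45-11:15, 12:00-12:15.
B but not A: 06:15-06:45.
Combining gives A △ B.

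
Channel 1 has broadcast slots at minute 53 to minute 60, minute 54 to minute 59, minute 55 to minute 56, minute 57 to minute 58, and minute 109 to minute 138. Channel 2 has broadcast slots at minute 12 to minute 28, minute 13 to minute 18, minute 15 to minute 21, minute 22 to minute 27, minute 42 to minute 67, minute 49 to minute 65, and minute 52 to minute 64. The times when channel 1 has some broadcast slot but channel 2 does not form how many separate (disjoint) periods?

First set merges to minute 53 to minute 60, minute 109 to minute 138.
Second set merges to minute 12 to minute 28, minute 42 to minute 67.
A \ B = minute 109 to minute 138.
That is 1 disjoint piece.

1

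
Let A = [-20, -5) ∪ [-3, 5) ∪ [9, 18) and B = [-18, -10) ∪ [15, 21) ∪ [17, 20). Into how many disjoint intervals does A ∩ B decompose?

B, merged: [-18, -10), [15, 21).
A ∩ B = [-18, -10), [15, 18).
That is 2 disjoint pieces.

2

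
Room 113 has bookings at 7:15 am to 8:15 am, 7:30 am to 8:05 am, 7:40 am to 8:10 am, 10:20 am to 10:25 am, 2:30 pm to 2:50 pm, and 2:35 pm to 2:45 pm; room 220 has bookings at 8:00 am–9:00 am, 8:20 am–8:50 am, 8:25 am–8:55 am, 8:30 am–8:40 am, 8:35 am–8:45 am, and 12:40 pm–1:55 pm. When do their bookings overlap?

8:00 am–8:15 am

Merge the first list: 7:15 am–8:15 am, 10:20 am–10:25 am, 2:30 pm–2:50 pm.
Merge the second list: 8:00 am–9:00 am, 12:40 pm–1:55 pm.
7:15 am–8:15 am overlaps B on 8:00 am–8:15 am.
10:20 am–10:25 am falls entirely outside B.
2:30 pm–2:50 pm falls entirely outside B.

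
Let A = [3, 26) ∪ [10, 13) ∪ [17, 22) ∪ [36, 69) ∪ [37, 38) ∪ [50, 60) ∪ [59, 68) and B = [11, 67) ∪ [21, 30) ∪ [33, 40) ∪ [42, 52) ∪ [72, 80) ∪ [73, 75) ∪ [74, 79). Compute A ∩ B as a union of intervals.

Merge the first list: [3, 26), [36, 69).
Merge the second list: [11, 67), [72, 80).
[3, 26) ∩ B → [11, 26).
[36, 69) ∩ B → [36, 67).

[11, 26) ∪ [36, 67)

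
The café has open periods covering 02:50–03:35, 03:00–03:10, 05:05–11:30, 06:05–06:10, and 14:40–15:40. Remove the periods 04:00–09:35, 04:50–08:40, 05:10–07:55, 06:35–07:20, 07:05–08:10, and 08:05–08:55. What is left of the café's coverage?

First set merges to 02:50–03:35, 05:05–11:30, 14:40–15:40.
Second set merges to 04:00–09:35.
02:50–03:35: nothing removed.
05:05–11:30 \ B = 09:35–11:30.
14:40–15:40: nothing removed.

02:50–03:35, 09:35–11:30, 14:40–15:40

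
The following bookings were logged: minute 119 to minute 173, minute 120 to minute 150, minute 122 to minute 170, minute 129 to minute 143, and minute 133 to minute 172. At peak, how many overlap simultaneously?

Walk the sorted start/end points keeping a running depth.
The depth first hits 5 at minute 133.

5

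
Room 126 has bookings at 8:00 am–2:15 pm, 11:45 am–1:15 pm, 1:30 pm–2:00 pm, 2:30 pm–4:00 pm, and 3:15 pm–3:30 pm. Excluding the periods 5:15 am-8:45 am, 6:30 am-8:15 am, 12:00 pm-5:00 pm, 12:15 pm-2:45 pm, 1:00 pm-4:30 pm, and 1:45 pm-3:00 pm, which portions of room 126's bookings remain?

Merge the first list: 8:00 am–2:15 pm, 2:30 pm–4:00 pm.
Merge the second list: 5:15 am–8:45 am, 12:00 pm–5:00 pm.
8:00 am–2:15 pm minus B → 8:45 am–12:00 pm.
2:30 pm–4:00 pm: fully covered by B → removed.

8:45 am–12:00 pm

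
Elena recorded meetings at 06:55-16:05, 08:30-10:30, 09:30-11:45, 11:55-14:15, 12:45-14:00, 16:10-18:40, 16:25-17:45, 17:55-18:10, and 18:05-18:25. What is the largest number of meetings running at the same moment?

3

Walk the sorted start/end points keeping a running depth.
The depth first hits 3 at 09:30.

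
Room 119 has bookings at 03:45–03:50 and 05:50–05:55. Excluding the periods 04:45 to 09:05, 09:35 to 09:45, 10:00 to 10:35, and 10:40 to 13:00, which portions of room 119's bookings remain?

03:45-03:50: no B overlap → unchanged.
05:50-05:55: fully covered by B → removed.

03:45-03:50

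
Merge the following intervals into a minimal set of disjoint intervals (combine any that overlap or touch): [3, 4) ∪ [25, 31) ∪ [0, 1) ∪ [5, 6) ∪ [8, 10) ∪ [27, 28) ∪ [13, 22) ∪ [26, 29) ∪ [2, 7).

[0, 1) ∪ [2, 7) ∪ [8, 10) ∪ [13, 22) ∪ [25, 31)

Sort by start: [0, 1), [2, 7), [3, 4), [5, 6), [8, 10), [13, 22), [25, 31), [26, 29), [27, 28).
[2, 7) is disjoint → start new block.
[3, 4) overlaps/touches [2, 7) → extend to [2, 7).
[5, 6) overlaps/touches [2, 7) → extend to [2, 7).
[8, 10) is disjoint → start new block.
[13, 22) is disjoint → start new block.
[25, 31) is disjoint → start new block.
[26, 29) overlaps/touches [25, 31) → extend to [25, 31).
[27, 28) overlaps/touches [25, 31) → extend to [25, 31).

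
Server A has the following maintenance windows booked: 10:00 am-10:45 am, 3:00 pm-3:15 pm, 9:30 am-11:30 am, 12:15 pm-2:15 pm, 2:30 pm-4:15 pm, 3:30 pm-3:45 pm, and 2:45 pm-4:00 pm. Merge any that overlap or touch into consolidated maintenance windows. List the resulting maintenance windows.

Sort by start: 9:30 am–11:30 am, 10:00 am–10:45 am, 12:15 pm–2:15 pm, 2:30 pm–4:15 pm, 2:45 pm–4:00 pm, 3:00 pm–3:15 pm, 3:30 pm–3:45 pm.
10:00 am–10:45 am overlaps/touches 9:30 am–11:30 am → extend to 9:30 am–11:30 am.
12:15 pm–2:15 pm is disjoint → start new block.
2:30 pm–4:15 pm is disjoint → start new block.
2:45 pm–4:00 pm overlaps/touches 2:30 pm–4:15 pm → extend to 2:30 pm–4:15 pm.
3:00 pm–3:15 pm overlaps/touches 2:30 pm–4:15 pm → extend to 2:30 pm–4:15 pm.
3:30 pm–3:45 pm overlaps/touches 2:30 pm–4:15 pm → extend to 2:30 pm–4:15 pm.

9:30 am–11:30 am, 12:15 pm–2:15 pm, 2:30 pm–4:15 pm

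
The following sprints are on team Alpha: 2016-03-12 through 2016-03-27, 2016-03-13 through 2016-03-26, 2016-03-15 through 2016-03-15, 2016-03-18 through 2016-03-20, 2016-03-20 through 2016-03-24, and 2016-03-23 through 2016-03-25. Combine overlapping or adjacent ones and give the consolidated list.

2016-03-13 through 2016-03-26 overlaps/touches 2016-03-12 through 2016-03-27 → extend to 2016-03-12 through 2016-03-27.
2016-03-15 through 2016-03-15 overlaps/touches 2016-03-12 through 2016-03-27 → extend to 2016-03-12 through 2016-03-27.
2016-03-18 through 2016-03-20 overlaps/touches 2016-03-12 through 2016-03-27 → extend to 2016-03-12 through 2016-03-27.
2016-03-20 through 2016-03-24 overlaps/touches 2016-03-12 through 2016-03-27 → extend to 2016-03-12 through 2016-03-27.
2016-03-23 through 2016-03-25 overlaps/touches 2016-03-12 through 2016-03-27 → extend to 2016-03-12 through 2016-03-27.

2016-03-12 through 2016-03-27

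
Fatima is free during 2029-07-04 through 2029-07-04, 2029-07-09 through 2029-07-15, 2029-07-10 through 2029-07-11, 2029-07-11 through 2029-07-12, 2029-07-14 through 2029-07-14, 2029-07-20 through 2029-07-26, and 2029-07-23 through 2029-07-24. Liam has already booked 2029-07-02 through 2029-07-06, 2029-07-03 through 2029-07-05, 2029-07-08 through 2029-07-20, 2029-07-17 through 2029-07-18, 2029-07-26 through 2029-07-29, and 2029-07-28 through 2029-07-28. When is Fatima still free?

2029-07-21 through 2029-07-25

Merge the first list: 2029-07-04 through 2029-07-04, 2029-07-09 through 2029-07-15, 2029-07-20 through 2029-07-26.
Merge the second list: 2029-07-02 through 2029-07-06, 2029-07-08 through 2029-07-20, 2029-07-26 through 2029-07-29.
2029-07-04 through 2029-07-04: fully covered by B → removed.
2029-07-09 through 2029-07-15: fully covered by B → removed.
2029-07-20 through 2029-07-26 minus B → 2029-07-21 through 2029-07-25.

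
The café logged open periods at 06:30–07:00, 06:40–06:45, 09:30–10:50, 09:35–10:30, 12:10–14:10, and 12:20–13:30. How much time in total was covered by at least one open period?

Merged: 06:30-07:00, 09:30-10:50, 12:10-14:10.
Lengths: 30 min + 1 h 20 min + 2 h = 3 h 50 min.

3 h 50 min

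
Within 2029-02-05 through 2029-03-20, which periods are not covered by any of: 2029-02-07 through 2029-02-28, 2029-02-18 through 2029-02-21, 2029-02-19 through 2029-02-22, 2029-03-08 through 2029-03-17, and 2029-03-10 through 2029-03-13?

2029-02-05 through 2029-02-06, 2029-03-01 through 2029-03-07, 2029-03-18 through 2029-03-20

The merged coverage is 2029-02-07 through 2029-02-28, 2029-03-08 through 2029-03-17.
Complement within 2029-02-05 through 2029-03-20: 2029-02-05 through 2029-02-06, 2029-03-01 through 2029-03-07, 2029-03-18 through 2029-03-20.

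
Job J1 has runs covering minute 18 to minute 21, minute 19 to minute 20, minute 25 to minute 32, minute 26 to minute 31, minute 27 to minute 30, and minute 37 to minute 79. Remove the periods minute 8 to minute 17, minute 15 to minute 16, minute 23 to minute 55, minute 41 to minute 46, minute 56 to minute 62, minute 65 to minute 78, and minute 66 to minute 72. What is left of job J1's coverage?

Merge the first list: minute 18 to minute 21, minute 25 to minute 32, minute 37 to minute 79.
Merge the second list: minute 8 to minute 17, minute 23 to minute 55, minute 56 to minute 62, minute 65 to minute 78.
minute 18 to minute 21: no B overlap → unchanged.
minute 25 to minute 32: fully covered by B → removed.
minute 37 to minute 79 minus B → minute 55 to minute 56, minute 62 to minute 65, minute 78 to minute 79.

minute 18 to minute 21, minute 55 to minute 56, minute 62 to minute 65, minute 78 to minute 79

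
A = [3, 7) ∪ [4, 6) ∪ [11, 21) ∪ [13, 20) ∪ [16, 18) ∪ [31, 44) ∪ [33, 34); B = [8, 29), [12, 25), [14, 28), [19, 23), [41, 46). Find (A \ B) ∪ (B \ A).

Merge the first list: [3, 7), [11, 21), [31, 44).
Merge the second list: [8, 29), [41, 46).
A \ B = [3, 7), [31, 41).
B \ A = [8, 11), [21, 29), [44, 46).
Union of the two gives the symmetric difference.

[3, 7) ∪ [8, 11) ∪ [21, 29) ∪ [31, 41) ∪ [44, 46)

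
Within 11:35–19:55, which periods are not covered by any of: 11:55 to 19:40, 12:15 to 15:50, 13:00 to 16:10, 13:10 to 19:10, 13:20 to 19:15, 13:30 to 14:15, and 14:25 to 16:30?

11:35-11:55, 19:40-19:55

Covered (merged): 11:55-19:40.
Uncovered inside 11:35-19:55: 11:35-11:55, 19:40-19:55.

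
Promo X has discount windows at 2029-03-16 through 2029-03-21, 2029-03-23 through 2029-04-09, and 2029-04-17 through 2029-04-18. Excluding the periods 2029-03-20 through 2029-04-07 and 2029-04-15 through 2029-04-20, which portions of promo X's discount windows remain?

2029-03-16 through 2029-03-19, 2029-04-08 through 2029-04-09

2029-03-16 through 2029-03-21 with B removed leaves 2029-03-16 through 2029-03-19.
2029-03-23 through 2029-04-09 with B removed leaves 2029-04-08 through 2029-04-09.
2029-04-17 through 2029-04-18 lies entirely inside B → drops out.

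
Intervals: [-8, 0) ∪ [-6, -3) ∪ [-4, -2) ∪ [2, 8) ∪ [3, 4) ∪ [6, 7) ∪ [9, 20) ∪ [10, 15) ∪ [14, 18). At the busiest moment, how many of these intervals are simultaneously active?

3

At -4, 3 of the intervals are simultaneously active.
No point has more.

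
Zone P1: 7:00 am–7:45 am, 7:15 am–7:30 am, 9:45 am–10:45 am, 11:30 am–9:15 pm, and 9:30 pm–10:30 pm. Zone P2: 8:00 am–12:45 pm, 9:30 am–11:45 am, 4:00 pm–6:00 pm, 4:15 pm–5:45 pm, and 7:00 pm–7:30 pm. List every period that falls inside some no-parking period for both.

Merge the first list: 7:00 am–7:45 am, 9:45 am–10:45 am, 11:30 am–9:15 pm, 9:30 pm–10:30 pm.
Merge the second list: 8:00 am–12:45 pm, 4:00 pm–6:00 pm, 7:00 pm–7:30 pm.
7:00 am–7:45 am falls entirely outside B.
9:45 am–10:45 am overlaps B on 9:45 am–10:45 am.
11:30 am–9:15 pm overlaps B on 11:30 am–12:45 pm, 4:00 pm–6:00 pm, 7:00 pm–7:30 pm.
9:30 pm–10:30 pm falls entirely outside B.

9:45 am–10:45 am, 11:30 am–12:45 pm, 4:00 pm–6:00 pm, 7:00 pm–7:30 pm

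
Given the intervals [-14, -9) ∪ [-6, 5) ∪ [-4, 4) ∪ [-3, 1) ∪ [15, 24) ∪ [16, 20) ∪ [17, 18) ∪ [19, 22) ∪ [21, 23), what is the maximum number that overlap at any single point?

3

At -3, 3 of the intervals are simultaneously active.
No point has more.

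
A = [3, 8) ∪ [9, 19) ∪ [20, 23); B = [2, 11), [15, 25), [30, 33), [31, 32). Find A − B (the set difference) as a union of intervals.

Merge the second list: [2, 11), [15, 25), [30, 33).
[3, 8): fully covered by B → removed.
[9, 19) minus B → [11, 15).
[20, 23): fully covered by B → removed.

[11, 15)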